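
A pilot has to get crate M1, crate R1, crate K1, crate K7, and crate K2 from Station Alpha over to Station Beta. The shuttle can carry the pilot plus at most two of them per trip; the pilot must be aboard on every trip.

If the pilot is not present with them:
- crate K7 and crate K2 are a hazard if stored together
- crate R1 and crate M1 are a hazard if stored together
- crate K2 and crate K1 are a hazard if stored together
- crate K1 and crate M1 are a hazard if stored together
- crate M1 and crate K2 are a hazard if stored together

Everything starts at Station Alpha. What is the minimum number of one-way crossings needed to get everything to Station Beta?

7

Counting alone: the pilot can take at most 2 across per trip to Station Beta, so moving all 5 needs at least 3 loaded trips out, with a return between consecutive ones — at least 5 crossings.
The safety rule pushes this higher. Following every safe sequence of crossings, the most of the 5 that can be at Station Beta as the shuttle arrives there on crossing 5 is 4 — never all 5.
So no plan with fewer than 7 crossings exists, and this one achieves 7:
1. Pilot goes to Station Beta with crate K2 and crate M1.  [Station Alpha: crate K1, crate K7, crate R1 | Station Beta: crate K2, crate M1]
2. Pilot goes back to Station Alpha with crate M1.  [Station Alpha: crate K1, crate K7, crate M1, crate R1 | Station Beta: crate K2]
3. Pilot goes to Station Beta with crate M1 and crate R1.  [Station Alpha: crate K1, crate K7 | Station Beta: crate K2, crate M1, crate R1]
4. Pilot goes back to Station Alpha with crate M1.  [Station Alpha: crate K1, crate K7, crate M1 | Station Beta: crate K2, crate R1]
5. Pilot goes to Station Beta with crate K1 and crate K7.  [Station Alpha: crate M1 | Station Beta: crate K1, crate K2, crate K7, crate R1]
6. Pilot goes back to Station Alpha with crate K2.  [Station Alpha: crate K2, crate M1 | Station Beta: crate K1, crate K7, crate R1]
7. Pilot goes to Station Beta with crate K2 and crate M1.  [Station Alpha: — | Station Beta: crate K1, crate K2, crate K7, crate M1, crate R1]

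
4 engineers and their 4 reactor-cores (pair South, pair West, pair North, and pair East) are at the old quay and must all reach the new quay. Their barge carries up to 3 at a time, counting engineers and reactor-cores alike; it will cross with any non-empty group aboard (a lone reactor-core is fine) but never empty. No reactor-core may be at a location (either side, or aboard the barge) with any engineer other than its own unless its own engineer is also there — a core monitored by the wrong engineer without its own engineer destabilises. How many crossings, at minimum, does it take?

Counting alone: each trip to the new quay takes at most 3 across and each return brings at least 1 back, so after t trips out (and t−1 returns) at most 3t − (t−1) of the 8 are across; that first reaches 8 at t = 4, so at least 7 crossings are needed.
The safety rule pushes this higher. Following every safe sequence of crossings, the most of the 8 that can be at the new quay as the barge arrives there on crossing 7 is 7 — never all 8.
So no plan with fewer than 9 crossings exists, and this one achieves 9:
1. engineer South and reactor-core South cross → the new quay.
2. engineer South crosses ← the old quay.
3. engineer South, engineer West, and reactor-core West cross → the new quay.
4. engineer South and reactor-core South cross ← the old quay.
5. engineer East, engineer North, and engineer South cross → the new quay.
6. reactor-core West crosses ← the old quay.
7. reactor-core South and reactor-core West cross → the new quay.
8. reactor-core South crosses ← the old quay.
9. reactor-core East, reactor-core North, and reactor-core South cross → the new quay.

9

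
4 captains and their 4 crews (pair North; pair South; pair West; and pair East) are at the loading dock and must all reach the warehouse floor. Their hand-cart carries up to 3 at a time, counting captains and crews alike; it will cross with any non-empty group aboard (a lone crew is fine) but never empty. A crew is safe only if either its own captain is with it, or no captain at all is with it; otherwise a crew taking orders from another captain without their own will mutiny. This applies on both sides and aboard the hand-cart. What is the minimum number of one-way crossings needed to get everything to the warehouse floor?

9

Counting alone: each trip to the warehouse floor takes at most 3 across and each return brings at least 1 back, so after t trips out (and t−1 returns) at most 3t − (t−1) of the 8 are across; that first reaches 8 at t = 4, so at least 7 crossings are needed.
The safety rule pushes this higher. Following every safe sequence of crossings, the most of the 8 that can be at the warehouse floor as the hand-cart arrives there on crossing 7 is 7 — never all 8.
So no plan with fewer than 9 crossings exists, and this one achieves 9:
1. captain North and crew North cross → the warehouse floor.
2. captain North crosses ← the loading dock.
3. captain North, captain South, and crew South cross → the warehouse floor.
4. captain North and crew North cross ← the loading dock.
5. captain East, captain North, and captain West cross → the warehouse floor.
6. crew South crosses ← the loading dock.
7. crew North and crew South cross → the warehouse floor.
8. crew North crosses ← the loading dock.
9. crew East, crew North, and crew West cross → the warehouse floor.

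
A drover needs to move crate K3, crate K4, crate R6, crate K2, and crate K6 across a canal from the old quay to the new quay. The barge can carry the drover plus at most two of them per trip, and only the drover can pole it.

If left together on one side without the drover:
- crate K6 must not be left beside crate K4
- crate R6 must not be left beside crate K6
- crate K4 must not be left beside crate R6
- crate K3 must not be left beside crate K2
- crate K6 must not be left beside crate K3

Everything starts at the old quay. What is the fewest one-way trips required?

impossible

Whatever the first load, the items left behind include a forbidden pair without the drover. No opening move is safe, so no plan exists.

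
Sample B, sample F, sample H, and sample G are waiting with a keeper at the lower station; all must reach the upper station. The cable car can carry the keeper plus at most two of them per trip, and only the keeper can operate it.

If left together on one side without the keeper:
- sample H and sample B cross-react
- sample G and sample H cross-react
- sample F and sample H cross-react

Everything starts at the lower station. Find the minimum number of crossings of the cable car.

5

Counting alone: the keeper can take at most 2 across per trip to the upper station, so moving all 4 needs at least 2 loaded trips out, with a return between consecutive ones — at least 3 crossings.
The safety rule pushes this higher. Following every safe sequence of crossings, the most of the 4 that can be at the upper station as the cable car arrives there on crossing 3 is 3 — never all 4.
So no plan with fewer than 5 crossings exists, and this one achieves 5:
1. Keeper goes to the upper station with sample H.  [the lower station: sample B, sample F, sample G | the upper station: sample H]
2. Keeper goes back to the lower station alone.  [the lower station: sample B, sample F, sample G | the upper station: sample H]
3. Keeper goes to the upper station with sample B and sample F.  [the lower station: sample G | the upper station: sample B, sample F, sample H]
4. Keeper goes back to the lower station with sample H.  [the lower station: sample G, sample H | the upper station: sample B, sample F]
5. Keeper goes to the upper station with sample G and sample H.  [the lower station: — | the upper station: sample B, sample F, sample G, sample H]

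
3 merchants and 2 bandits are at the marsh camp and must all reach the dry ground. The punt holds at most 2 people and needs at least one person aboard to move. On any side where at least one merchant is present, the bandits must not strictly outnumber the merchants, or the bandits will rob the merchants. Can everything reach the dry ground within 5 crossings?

No

Counting alone: each trip to the dry ground takes at most 2 across and each return brings at least 1 back, so after t trips out (and t−1 returns) at most 2t − (t−1) of the 5 are across; that first reaches 5 at t = 4, so at least 7 crossings are needed.
Since 5 < 7, 5 crossings cannot be enough. (The shortest complete plan in fact takes 7:)
1. 2 bandits → the dry ground.  (the marsh camp: 3M 0B; the dry ground: 0M 2B)
2. 1 bandit ← the marsh camp.  (the marsh camp: 3M 1B; the dry ground: 0M 1B)
3. 2 merchants → the dry ground.  (the marsh camp: 1M 1B; the dry ground: 2M 1B)
4. 1 merchant ← the marsh camp.  (the marsh camp: 2M 1B; the dry ground: 1M 1B)
5. 1 merchant and 1 bandit → the dry ground.  (the marsh camp: 1M 0B; the dry ground: 2M 2B)
6. 1 bandit ← the marsh camp.  (the marsh camp: 1M 1B; the dry ground: 2M 1B)
7. 1 merchant and 1 bandit → the dry ground.  (the marsh camp: 0M 0B; the dry ground: 3M 2B)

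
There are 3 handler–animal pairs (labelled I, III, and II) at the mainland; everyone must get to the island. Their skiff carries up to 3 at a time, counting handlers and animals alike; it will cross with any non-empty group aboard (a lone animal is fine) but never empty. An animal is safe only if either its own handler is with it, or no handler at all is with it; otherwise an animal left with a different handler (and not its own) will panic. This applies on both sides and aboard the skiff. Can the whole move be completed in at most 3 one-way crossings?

No

Counting alone: each trip to the island takes at most 3 across and each return brings at least 1 back, so after t trips out (and t−1 returns) at most 3t − (t−1) of the 6 are across; that first reaches 6 at t = 3, so at least 5 crossings are needed.
Since 3 < 5, 3 crossings cannot be enough. (The shortest complete plan in fact takes 5:)
1. animal I and handler I cross → the island.
2. handler I crosses ← the mainland.
3. handler I, handler II, and handler III cross → the island.
4. animal I crosses ← the mainland.
5. animal I, animal II, and animal III cross → the island.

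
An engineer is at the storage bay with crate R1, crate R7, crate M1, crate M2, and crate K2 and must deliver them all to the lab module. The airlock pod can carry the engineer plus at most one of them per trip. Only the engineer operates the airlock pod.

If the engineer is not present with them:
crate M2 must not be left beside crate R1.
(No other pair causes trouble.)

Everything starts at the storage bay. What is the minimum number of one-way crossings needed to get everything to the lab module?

Counting alone: the engineer can take at most 1 across per trip to the lab module, so moving all 5 needs at least 5 loaded trips out, with a return between consecutive ones — at least 9 crossings.
The plan below uses exactly 9 crossings, so it is optimal:
1. Engineer goes to the lab module with crate R1.
2. Engineer goes back to the storage bay alone.
3. Engineer goes to the lab module with crate R7.
4. Engineer goes back to the storage bay alone.
5. Engineer goes to the lab module with crate M1.
6. Engineer goes back to the storage bay alone.
7. Engineer goes to the lab module with crate K2.
8. Engineer goes back to the storage bay alone.
9. Engineer goes to the lab module with crate M2.

9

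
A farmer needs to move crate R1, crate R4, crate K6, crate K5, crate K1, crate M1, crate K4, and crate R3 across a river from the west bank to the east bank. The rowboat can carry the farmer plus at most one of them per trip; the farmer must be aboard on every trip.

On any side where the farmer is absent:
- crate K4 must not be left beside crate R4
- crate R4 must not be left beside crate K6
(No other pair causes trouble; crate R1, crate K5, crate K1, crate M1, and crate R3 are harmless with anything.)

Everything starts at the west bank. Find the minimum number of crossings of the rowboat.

Counting alone: the farmer can take at most 1 across per trip to the east bank, so moving all 8 needs at least 8 loaded trips out, with a return between consecutive ones — at least 15 crossings.
The safety rule pushes this higher. Following every safe sequence of crossings, the most of the 8 that can be at the east bank as the rowboat arrives there on crossing 15 is 7 — never all 8.
So no plan with fewer than 17 crossings exists, and this one achieves 17:
1. Farmer goes to the east bank with crate R4.  [the west bank: crate K1, crate K4, crate K5, crate K6, crate M1, crate R1, crate R3 | the east bank: crate R4]
2. Farmer goes back to the west bank alone.  [the west bank: crate K1, crate K4, crate K5, crate K6, crate M1, crate R1, crate R3 | the east bank: crate R4]
3. Farmer goes to the east bank with crate R1.  [the west bank: crate K1, crate K4, crate K5, crate K6, crate M1, crate R3 | the east bank: crate R1, crate R4]
4. Farmer goes back to the west bank alone.  [the west bank: crate K1, crate K4, crate K5, crate K6, crate M1, crate R3 | the east bank: crate R1, crate R4]
5. Farmer goes to the east bank with crate K6.  [the west bank: crate K1, crate K4, crate K5, crate M1, crate R3 | the east bank: crate K6, crate R1, crate R4]
6. Farmer goes back to the west bank with crate R4.  [the west bank: crate K1, crate K4, crate K5, crate M1, crate R3, crate R4 | the east bank: crate K6, crate R1]
7. Farmer goes to the east bank with crate K4.  [the west bank: crate K1, crate K5, crate M1, crate R3, crate R4 | the east bank: crate K4, crate K6, crate R1]
8. Farmer goes back to the west bank alone.  [the west bank: crate K1, crate K5, crate M1, crate R3, crate R4 | the east bank: crate K4, crate K6, crate R1]
9. Farmer goes to the east bank with crate K5.  [the west bank: crate K1, crate M1, crate R3, crate R4 | the east bank: crate K4, crate K5, crate K6, crate R1]
10. Farmer goes back to the west bank alone.  [the west bank: crate K1, crate M1, crate R3, crate R4 | the east bank: crate K4, crate K5, crate K6, crate R1]
11. Farmer goes to the east bank with crate K1.  [the west bank: crate M1, crate R3, crate R4 | the east bank: crate K1, crate K4, crate K5, crate K6, crate R1]
12. Farmer goes back to the west bank alone.  [the west bank: crate M1, crate R3, crate R4 | the east bank: crate K1, crate K4, crate K5, crate K6, crate R1]
13. Farmer goes to the east bank with crate M1.  [the west bank: crate R3, crate R4 | the east bank: crate K1, crate K4, crate K5, crate K6, crate M1, crate R1]
14. Farmer goes back to the west bank alone.  [the west bank: crate R3, crate R4 | the east bank: crate K1, crate K4, crate K5, crate K6, crate M1, crate R1]
15. Farmer goes to the east bank with crate R3.  [the west bank: crate R4 | the east bank: crate K1, crate K4, crate K5, crate K6, crate M1, crate R1, crate R3]
16. Farmer goes back to the west bank alone.  [the west bank: crate R4 | the east bank: crate K1, crate K4, crate K5, crate K6, crate M1, crate R1, crate R3]
17. Farmer goes to the east bank with crate R4.  [the west bank: — | the east bank: crate K1, crate K4, crate K5, crate K6, crate M1, crate R1, crate R3, crate R4]

17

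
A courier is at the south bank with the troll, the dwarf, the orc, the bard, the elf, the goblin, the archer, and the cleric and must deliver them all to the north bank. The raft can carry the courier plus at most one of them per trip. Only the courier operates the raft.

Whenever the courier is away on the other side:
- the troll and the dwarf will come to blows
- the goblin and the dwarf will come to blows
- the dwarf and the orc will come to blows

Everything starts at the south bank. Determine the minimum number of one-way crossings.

Following every safe sequence of crossings from the start, the most of the 8 that can be at the north bank as the raft arrives there on crossings 1, 3, 5, 7, 9, 11 is 1, 2, 3, 4, 5, 6 respectively; the best ever achieved is 6 of 8.
From crossing 13 on, no configuration arises that was not already reachable earlier: only 144 distinct safe configurations (who is on which side, and where the raft is) can ever be reached, none of them has everyone across, and every continuation just revisits them. So no valid plan exists.

impossible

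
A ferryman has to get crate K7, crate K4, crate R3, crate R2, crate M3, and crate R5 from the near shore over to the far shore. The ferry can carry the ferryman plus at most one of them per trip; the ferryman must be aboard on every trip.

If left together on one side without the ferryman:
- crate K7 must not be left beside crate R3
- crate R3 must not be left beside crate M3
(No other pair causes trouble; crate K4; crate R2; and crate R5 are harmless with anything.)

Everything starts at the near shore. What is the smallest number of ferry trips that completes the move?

13

Counting alone: the ferryman can take at most 1 across per trip to the far shore, so moving all 6 needs at least 6 loaded trips out, with a return between consecutive ones — at least 11 crossings.
The safety rule pushes this higher. Following every safe sequence of crossings, the most of the 6 that can be at the far shore as the ferry arrives there on crossing 11 is 5 — never all 6.
So no plan with fewer than 13 crossings exists, and this one achieves 13:
1. Ferryman goes to the far shore with crate R3.  [the near shore: crate K4, crate K7, crate M3, crate R2, crate R5 | the far shore: crate R3]
2. Ferryman goes back to the near shore alone.  [the near shore: crate K4, crate K7, crate M3, crate R2, crate R5 | the far shore: crate R3]
3. Ferryman goes to the far shore with crate K7.  [the near shore: crate K4, crate M3, crate R2, crate R5 | the far shore: crate K7, crate R3]
4. Ferryman goes back to the near shore with crate R3.  [the near shore: crate K4, crate M3, crate R2, crate R3, crate R5 | the far shore: crate K7]
5. Ferryman goes to the far shore with crate M3.  [the near shore: crate K4, crate R2, crate R3, crate R5 | the far shore: crate K7, crate M3]
6. Ferryman goes back to the near shore alone.  [the near shore: crate K4, crate R2, crate R3, crate R5 | the far shore: crate K7, crate M3]
7. Ferryman goes to the far shore with crate K4.  [the near shore: crate R2, crate R3, crate R5 | the far shore: crate K4, crate K7, crate M3]
8. Ferryman goes back to the near shore alone.  [the near shore: crate R2, crate R3, crate R5 | the far shore: crate K4, crate K7, crate M3]
9. Ferryman goes to the far shore with crate R2.  [the near shore: crate R3, crate R5 | the far shore: crate K4, crate K7, crate M3, crate R2]
10. Ferryman goes back to the near shore alone.  [the near shore: crate R3, crate R5 | the far shore: crate K4, crate K7, crate M3, crate R2]
11. Ferryman goes to the far shore with crate R5.  [the near shore: crate R3 | the far shore: crate K4, crate K7, crate M3, crate R2, crate R5]
12. Ferryman goes back to the near shore alone.  [the near shore: crate R3 | the far shore: crate K4, crate K7, crate M3, crate R2, crate R5]
13. Ferryman goes to the far shore with crate R3.  [the near shore: — | the far shore: crate K4, crate K7, crate M3, crate R2, crate R3, crate R5]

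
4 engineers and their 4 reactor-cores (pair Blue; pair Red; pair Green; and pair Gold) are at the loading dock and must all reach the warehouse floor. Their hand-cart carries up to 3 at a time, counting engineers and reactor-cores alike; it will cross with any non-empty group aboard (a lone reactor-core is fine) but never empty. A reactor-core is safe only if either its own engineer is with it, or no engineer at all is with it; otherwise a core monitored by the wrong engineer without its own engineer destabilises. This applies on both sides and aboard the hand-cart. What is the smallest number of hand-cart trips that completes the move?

9

Counting alone: each trip to the warehouse floor takes at most 3 across and each return brings at least 1 back, so after t trips out (and t−1 returns) at most 3t − (t−1) of the 8 are across; that first reaches 8 at t = 4, so at least 7 crossings are needed.
The safety rule pushes this higher. Following every safe sequence of crossings, the most of the 8 that can be at the warehouse floor as the hand-cart arrives there on crossing 7 is 7 — never all 8.
So no plan with fewer than 9 crossings exists, and this one achieves 9:
1. engineer Blue and reactor-core Blue cross → the warehouse floor.
2. engineer Blue crosses ← the loading dock.
3. engineer Blue, engineer Red, and reactor-core Red cross → the warehouse floor.
4. engineer Blue and reactor-core Blue cross ← the loading dock.
5. engineer Blue, engineer Gold, and engineer Green cross → the warehouse floor.
6. reactor-core Red crosses ← the loading dock.
7. reactor-core Blue and reactor-core Red cross → the warehouse floor.
8. reactor-core Blue crosses ← the loading dock.
9. reactor-core Blue, reactor-core Gold, and reactor-core Green cross → the warehouse floor.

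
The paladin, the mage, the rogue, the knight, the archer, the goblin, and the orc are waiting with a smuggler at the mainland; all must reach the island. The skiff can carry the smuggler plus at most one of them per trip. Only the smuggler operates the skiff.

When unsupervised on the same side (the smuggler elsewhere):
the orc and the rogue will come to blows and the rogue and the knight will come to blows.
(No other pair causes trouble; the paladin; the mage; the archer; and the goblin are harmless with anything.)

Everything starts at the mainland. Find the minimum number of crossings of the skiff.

15

Counting alone: the smuggler can take at most 1 across per trip to the island, so moving all 7 needs at least 7 loaded trips out, with a return between consecutive ones — at least 13 crossings.
The safety rule pushes this higher. Following every safe sequence of crossings, the most of the 7 that can be at the island as the skiff arrives there on crossing 13 is 6 — never all 7.
So no plan with fewer than 15 crossings exists, and this one achieves 15:
1. Smuggler goes to the island with the rogue.
2. Smuggler goes back to the mainland alone.
3. Smuggler goes to the island with the paladin.
4. Smuggler goes back to the mainland alone.
5. Smuggler goes to the island with the mage.
6. Smuggler goes back to the mainland alone.
7. Smuggler goes to the island with the knight.
8. Smuggler goes back to the mainland with the rogue.
9. Smuggler goes to the island with the orc.
10. Smuggler goes back to the mainland alone.
11. Smuggler goes to the island with the archer.
12. Smuggler goes back to the mainland alone.
13. Smuggler goes to the island with the goblin.
14. Smuggler goes back to the mainland alone.
15. Smuggler goes to the island with the rogue.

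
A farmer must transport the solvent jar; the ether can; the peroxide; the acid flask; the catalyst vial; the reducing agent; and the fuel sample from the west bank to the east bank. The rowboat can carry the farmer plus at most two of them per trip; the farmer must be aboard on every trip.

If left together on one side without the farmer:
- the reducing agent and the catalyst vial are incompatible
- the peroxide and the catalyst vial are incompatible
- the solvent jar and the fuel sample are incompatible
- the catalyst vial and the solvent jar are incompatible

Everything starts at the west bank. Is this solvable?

Yes

1. Farmer goes to the east bank with the catalyst vial and the solvent jar.
2. Farmer goes back to the west bank with the catalyst vial.
3. Farmer goes to the east bank with the peroxide and the reducing agent.
4. Farmer goes back to the west bank alone.
5. Farmer goes to the east bank with the acid flask and the ether can.
6. Farmer goes back to the west bank alone.
7. Farmer goes to the east bank with the catalyst vial and the fuel sample.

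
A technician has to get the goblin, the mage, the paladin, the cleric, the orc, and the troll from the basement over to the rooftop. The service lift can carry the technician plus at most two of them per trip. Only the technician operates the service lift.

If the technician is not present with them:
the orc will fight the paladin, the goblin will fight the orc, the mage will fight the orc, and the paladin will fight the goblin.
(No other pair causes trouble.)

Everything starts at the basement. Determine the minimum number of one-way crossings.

Counting alone: the technician can take at most 2 across per trip to the rooftop, so moving all 6 needs at least 3 loaded trips out, with a return between consecutive ones — at least 5 crossings.
The safety rule pushes this higher. Following every safe sequence of crossings, the most of the 6 that can be at the rooftop as the service lift arrives there on crossings 5, 7 is 4, 5 respectively — never all 6.
So no plan with fewer than 9 crossings exists, and this one achieves 9:
1. Technician goes to the rooftop with the goblin and the orc.
2. Technician goes back to the basement with the goblin.
3. Technician goes to the rooftop with the goblin and the mage.
4. Technician goes back to the basement with the orc.
5. Technician goes to the rooftop with the cleric and the paladin.
6. Technician goes back to the basement with the goblin.
7. Technician goes to the rooftop with the goblin and the troll.
8. Technician goes back to the basement with the goblin.
9. Technician goes to the rooftop with the goblin and the orc.

9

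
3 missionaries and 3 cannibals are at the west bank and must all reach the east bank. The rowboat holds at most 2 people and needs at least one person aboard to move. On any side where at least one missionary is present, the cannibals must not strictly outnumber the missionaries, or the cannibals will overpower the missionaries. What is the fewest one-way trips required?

Counting alone: each trip to the east bank takes at most 2 across and each return brings at least 1 back, so after t trips out (and t−1 returns) at most 2t − (t−1) of the 6 are across; that first reaches 6 at t = 5, so at least 9 crossings are needed.
The safety rule pushes this higher. Following every safe sequence of crossings, the most of the 6 that can be at the east bank as the rowboat arrives there on crossing 9 is 5 — never all 6.
So no plan with fewer than 11 crossings exists, and this one achieves 11:
1. 2 cannibals → the east bank.  (the west bank: 3M 1C; the east bank: 0M 2C)
2. 1 cannibal ← the west bank.  (the west bank: 3M 2C; the east bank: 0M 1C)
3. 2 cannibals → the east bank.  (the west bank: 3M 0C; the east bank: 0M 3C)
4. 1 cannibal ← the west bank.  (the west bank: 3M 1C; the east bank: 0M 2C)
5. 2 missionaries → the east bank.  (the west bank: 1M 1C; the east bank: 2M 2C)
6. 1 missionary and 1 cannibal ← the west bank.  (the west bank: 2M 2C; the east bank: 1M 1C)
7. 2 missionaries → the east bank.  (the west bank: 0M 2C; the east bank: 3M 1C)
8. 1 cannibal ← the west bank.  (the west bank: 0M 3C; the east bank: 3M 0C)
9. 2 cannibals → the east bank.  (the west bank: 0M 1C; the east bank: 3M 2C)
10. 1 cannibal ← the west bank.  (the west bank: 0M 2C; the east bank: 3M 1C)
11. 2 cannibals → the east bank.  (the west bank: 0M 0C; the east bank: 3M 3C)

11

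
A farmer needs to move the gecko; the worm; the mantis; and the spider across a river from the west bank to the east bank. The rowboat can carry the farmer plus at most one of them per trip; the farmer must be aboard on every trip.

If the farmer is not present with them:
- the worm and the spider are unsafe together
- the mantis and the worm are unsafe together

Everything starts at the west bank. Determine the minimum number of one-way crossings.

Counting alone: the farmer can take at most 1 across per trip to the east bank, so moving all 4 needs at least 4 loaded trips out, with a return between consecutive ones — at least 7 crossings.
The safety rule pushes this higher. Following every safe sequence of crossings, the most of the 4 that can be at the east bank as the rowboat arrives there on crossing 7 is 3 — never all 4.
So no plan with fewer than 9 crossings exists, and this one achieves 9:
1. Farmer goes to the east bank with the worm.  [the west bank: the gecko, the mantis, the spider | the east bank: the worm]
2. Farmer goes back to the west bank alone.  [the west bank: the gecko, the mantis, the spider | the east bank: the worm]
3. Farmer goes to the east bank with the gecko.  [the west bank: the mantis, the spider | the east bank: the gecko, the worm]
4. Farmer goes back to the west bank alone.  [the west bank: the mantis, the spider | the east bank: the gecko, the worm]
5. Farmer goes to the east bank with the mantis.  [the west bank: the spider | the east bank: the gecko, the mantis, the worm]
6. Farmer goes back to the west bank with the worm.  [the west bank: the spider, the worm | the east bank: the gecko, the mantis]
7. Farmer goes to the east bank with the spider.  [the west bank: the worm | the east bank: the gecko, the mantis, the spider]
8. Farmer goes back to the west bank alone.  [the west bank: the worm | the east bank: the gecko, the mantis, the spider]
9. Farmer goes to the east bank with the worm.  [the west bank: — | the east bank: the gecko, the mantis, the spider, the worm]

9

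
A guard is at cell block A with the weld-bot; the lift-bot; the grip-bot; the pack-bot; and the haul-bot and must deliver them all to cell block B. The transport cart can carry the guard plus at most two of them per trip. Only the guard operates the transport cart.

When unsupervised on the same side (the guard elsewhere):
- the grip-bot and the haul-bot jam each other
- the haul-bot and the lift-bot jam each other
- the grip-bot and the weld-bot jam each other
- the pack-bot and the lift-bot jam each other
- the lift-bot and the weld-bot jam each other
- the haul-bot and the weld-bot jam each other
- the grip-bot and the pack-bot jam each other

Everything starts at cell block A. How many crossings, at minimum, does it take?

impossible

Whatever the first load, the items left behind include a forbidden pair without the guard. No opening move is safe, so no plan exists.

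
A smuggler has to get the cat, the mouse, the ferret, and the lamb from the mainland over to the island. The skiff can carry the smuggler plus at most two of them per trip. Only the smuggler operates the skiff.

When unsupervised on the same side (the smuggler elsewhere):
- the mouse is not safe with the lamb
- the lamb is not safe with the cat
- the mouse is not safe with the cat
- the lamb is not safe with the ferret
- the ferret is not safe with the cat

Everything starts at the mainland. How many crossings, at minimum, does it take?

5

Counting alone: the smuggler can take at most 2 across per trip to the island, so moving all 4 needs at least 2 loaded trips out, with a return between consecutive ones — at least 3 crossings.
The safety rule pushes this higher. Following every safe sequence of crossings, the most of the 4 that can be at the island as the skiff arrives there on crossing 3 is 3 — never all 4.
So no plan with fewer than 5 crossings exists, and this one achieves 5:
1. Smuggler goes to the island with the cat and the lamb.  [the mainland: the ferret, the mouse | the island: the cat, the lamb]
2. Smuggler goes back to the mainland with the cat.  [the mainland: the cat, the ferret, the mouse | the island: the lamb]
3. Smuggler goes to the island with the ferret and the mouse.  [the mainland: the cat | the island: the ferret, the lamb, the mouse]
4. Smuggler goes back to the mainland with the lamb.  [the mainland: the cat, the lamb | the island: the ferret, the mouse]
5. Smuggler goes to the island with the cat and the lamb.  [the mainland: — | the island: the cat, the ferret, the lamb, the mouse]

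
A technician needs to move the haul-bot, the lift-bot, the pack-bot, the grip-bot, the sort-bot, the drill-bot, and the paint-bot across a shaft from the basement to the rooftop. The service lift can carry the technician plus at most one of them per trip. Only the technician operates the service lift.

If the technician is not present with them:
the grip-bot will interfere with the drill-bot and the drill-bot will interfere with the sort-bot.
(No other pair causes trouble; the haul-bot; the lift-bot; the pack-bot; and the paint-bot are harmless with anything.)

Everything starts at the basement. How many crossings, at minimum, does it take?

Counting alone: the technician can take at most 1 across per trip to the rooftop, so moving all 7 needs at least 7 loaded trips out, with a return between consecutive ones — at least 13 crossings.
The safety rule pushes this higher. Following every safe sequence of crossings, the most of the 7 that can be at the rooftop as the service lift arrives there on crossing 13 is 6 — never all 7.
So no plan with fewer than 15 crossings exists, and this one achieves 15:
1. Technician goes to the rooftop with the drill-bot.
2. Technician goes back to the basement alone.
3. Technician goes to the rooftop with the haul-bot.
4. Technician goes back to the basement alone.
5. Technician goes to the rooftop with the lift-bot.
6. Technician goes back to the basement alone.
7. Technician goes to the rooftop with the pack-bot.
8. Technician goes back to the basement alone.
9. Technician goes to the rooftop with the grip-bot.
10. Technician goes back to the basement with the drill-bot.
11. Technician goes to the rooftop with the sort-bot.
12. Technician goes back to the basement alone.
13. Technician goes to the rooftop with the paint-bot.
14. Technician goes back to the basement alone.
15. Technician goes to the rooftop with the drill-bot.

15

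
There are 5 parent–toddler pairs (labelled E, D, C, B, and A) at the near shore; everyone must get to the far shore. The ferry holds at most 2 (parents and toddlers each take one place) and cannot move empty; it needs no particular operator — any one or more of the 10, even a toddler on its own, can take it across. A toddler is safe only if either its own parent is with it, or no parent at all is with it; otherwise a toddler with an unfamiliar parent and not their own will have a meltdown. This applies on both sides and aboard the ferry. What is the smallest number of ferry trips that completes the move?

impossible

Following every safe sequence of crossings from the start, the most of the 10 that can be at the far shore as the ferry arrives there on crossings 1, 3, 5, 7 is 2, 3, 4, 5 respectively; the best ever achieved is 5 of 10.
From crossing 9 on, no configuration arises that was not already reachable earlier: only 82 distinct safe configurations (who is on which side, and where the ferry is) can ever be reached, none of them has everyone across, and every continuation just revisits them. So no valid plan exists.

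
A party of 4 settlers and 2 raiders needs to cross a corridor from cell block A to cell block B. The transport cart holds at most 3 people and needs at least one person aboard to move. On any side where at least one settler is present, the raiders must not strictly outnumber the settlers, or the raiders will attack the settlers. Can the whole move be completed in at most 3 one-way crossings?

No

Counting alone: each trip to cell block B takes at most 3 across and each return brings at least 1 back, so after t trips out (and t−1 returns) at most 3t − (t−1) of the 6 are across; that first reaches 6 at t = 3, so at least 5 crossings are needed.
Since 3 < 5, 3 crossings cannot be enough. (The shortest complete plan in fact takes 5:)
1. 2 raiders → cell block B.  (cell block A: 4S 0R; cell block B: 0S 2R)
2. 1 raider ← cell block A.  (cell block A: 4S 1R; cell block B: 0S 1R)
3. 2 settlers and 1 raider → cell block B.  (cell block A: 2S 0R; cell block B: 2S 2R)
4. 1 raider ← cell block A.  (cell block A: 2S 1R; cell block B: 2S 1R)
5. 2 settlers and 1 raider → cell block B.  (cell block A: 0S 0R; cell block B: 4S 2R)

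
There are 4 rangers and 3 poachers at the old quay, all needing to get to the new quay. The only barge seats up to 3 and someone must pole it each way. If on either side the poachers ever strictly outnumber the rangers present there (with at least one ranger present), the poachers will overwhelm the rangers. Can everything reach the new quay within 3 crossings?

No

Counting alone: each trip to the new quay takes at most 3 across and each return brings at least 1 back, so after t trips out (and t−1 returns) at most 3t − (t−1) of the 7 are across; that first reaches 7 at t = 3, so at least 5 crossings are needed.
Since 3 < 5, 3 crossings cannot be enough. (The shortest complete plan in fact takes 5:)
1. 3 poachers → the new quay.  (the old quay: 4R 0P; the new quay: 0R 3P)
2. 1 poacher ← the old quay.  (the old quay: 4R 1P; the new quay: 0R 2P)
3. 3 rangers → the new quay.  (the old quay: 1R 1P; the new quay: 3R 2P)
4. 1 ranger ← the old quay.  (the old quay: 2R 1P; the new quay: 2R 2P)
5. 2 rangers and 1 poacher → the new quay.  (the old quay: 0R 0P; the new quay: 4R 3P)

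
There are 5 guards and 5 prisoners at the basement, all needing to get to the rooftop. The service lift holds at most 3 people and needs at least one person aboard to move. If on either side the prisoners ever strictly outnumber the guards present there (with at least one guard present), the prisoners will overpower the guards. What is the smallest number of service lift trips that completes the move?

Counting alone: each trip to the rooftop takes at most 3 across and each return brings at least 1 back, so after t trips out (and t−1 returns) at most 3t − (t−1) of the 10 are across; that first reaches 10 at t = 5, so at least 9 crossings are needed.
The safety rule pushes this higher. Following every safe sequence of crossings, the most of the 10 that can be at the rooftop as the service lift arrives there on crossing 9 is 9 — never all 10.
So no plan with fewer than 11 crossings exists, and this one achieves 11:
1. 2 prisoners → the rooftop.  (the basement: 5G 3P; the rooftop: 0G 2P)
2. 1 prisoner ← the basement.  (the basement: 5G 4P; the rooftop: 0G 1P)
3. 3 prisoners → the rooftop.  (the basement: 5G 1P; the rooftop: 0G 4P)
4. 1 prisoner ← the basement.  (the basement: 5G 2P; the rooftop: 0G 3P)
5. 3 guards → the rooftop.  (the basement: 2G 2P; the rooftop: 3G 3P)
6. 1 guard and 1 prisoner ← the basement.  (the basement: 3G 3P; the rooftop: 2G 2P)
7. 3 guards → the rooftop.  (the basement: 0G 3P; the rooftop: 5G 2P)
8. 1 prisoner ← the basement.  (the basement: 0G 4P; the rooftop: 5G 1P)
9. 2 prisoners → the rooftop.  (the basement: 0G 2P; the rooftop: 5G 3P)
10. 1 prisoner ← the basement.  (the basement: 0G 3P; the rooftop: 5G 2P)
11. 3 prisoners → the rooftop.  (the basement: 0G 0P; the rooftop: 5G 5P)

11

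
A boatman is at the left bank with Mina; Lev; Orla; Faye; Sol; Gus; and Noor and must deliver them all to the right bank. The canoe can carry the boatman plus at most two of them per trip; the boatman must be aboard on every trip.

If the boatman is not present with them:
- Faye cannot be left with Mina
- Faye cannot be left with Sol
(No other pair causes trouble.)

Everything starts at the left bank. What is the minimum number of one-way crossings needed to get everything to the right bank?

7

Counting alone: the boatman can take at most 2 across per trip to the right bank, so moving all 7 needs at least 4 loaded trips out, with a return between consecutive ones — at least 7 crossings.
The plan below uses exactly 7 crossings, so it is optimal:
1. Boatman goes to the right bank with Faye.
2. Boatman goes back to the left bank alone.
3. Boatman goes to the right bank with Lev and Orla.
4. Boatman goes back to the left bank alone.
5. Boatman goes to the right bank with Gus and Noor.
6. Boatman goes back to the left bank alone.
7. Boatman goes to the right bank with Mina and Sol.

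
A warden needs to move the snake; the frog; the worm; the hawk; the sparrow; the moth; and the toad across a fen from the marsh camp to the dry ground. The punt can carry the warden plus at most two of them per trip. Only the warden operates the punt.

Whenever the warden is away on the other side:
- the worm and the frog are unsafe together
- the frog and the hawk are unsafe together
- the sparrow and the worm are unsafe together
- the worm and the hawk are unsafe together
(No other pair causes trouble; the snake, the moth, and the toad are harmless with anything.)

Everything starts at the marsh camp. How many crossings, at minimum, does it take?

11

Counting alone: the warden can take at most 2 across per trip to the dry ground, so moving all 7 needs at least 4 loaded trips out, with a return between consecutive ones — at least 7 crossings.
The safety rule pushes this higher. Following every safe sequence of crossings, the most of the 7 that can be at the dry ground as the punt arrives there on crossings 7, 9 is 5, 6 respectively — never all 7.
So no plan with fewer than 11 crossings exists, and this one achieves 11:
1. Warden goes to the dry ground with the frog and the worm.  [the marsh camp: the hawk, the moth, the snake, the sparrow, the toad | the dry ground: the frog, the worm]
2. Warden goes back to the marsh camp with the frog.  [the marsh camp: the frog, the hawk, the moth, the snake, the sparrow, the toad | the dry ground: the worm]
3. Warden goes to the dry ground with the frog and the snake.  [the marsh camp: the hawk, the moth, the sparrow, the toad | the dry ground: the frog, the snake, the worm]
4. Warden goes back to the marsh camp with the frog.  [the marsh camp: the frog, the hawk, the moth, the sparrow, the toad | the dry ground: the snake, the worm]
5. Warden goes to the dry ground with the frog and the sparrow.  [the marsh camp: the hawk, the moth, the toad | the dry ground: the frog, the snake, the sparrow, the worm]
6. Warden goes back to the marsh camp with the worm.  [the marsh camp: the hawk, the moth, the toad, the worm | the dry ground: the frog, the snake, the sparrow]
7. Warden goes to the dry ground with the moth and the worm.  [the marsh camp: the hawk, the toad | the dry ground: the frog, the moth, the snake, the sparrow, the worm]
8. Warden goes back to the marsh camp with the worm.  [the marsh camp: the hawk, the toad, the worm | the dry ground: the frog, the moth, the snake, the sparrow]
9. Warden goes to the dry ground with the toad and the worm.  [the marsh camp: the hawk | the dry ground: the frog, the moth, the snake, the sparrow, the toad, the worm]
10. Warden goes back to the marsh camp with the worm.  [the marsh camp: the hawk, the worm | the dry ground: the frog, the moth, the snake, the sparrow, the toad]
11. Warden goes to the dry ground with the hawk and the worm.  [the marsh camp: — | the dry ground: the frog, the hawk, the moth, the snake, the sparrow, the toad, the worm]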